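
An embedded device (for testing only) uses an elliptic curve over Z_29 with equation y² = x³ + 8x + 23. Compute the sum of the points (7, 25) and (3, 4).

(7, 25) + (3, 4). λ = (4 - 25)/(3 - 7) ≡ 8/25 mod 29. 25⁻¹ ≡ 7 (mod 29) since 25·7 = 175 ≡ 1, so λ ≡ 27.
  x = λ² - 7 - 3 = 729 - 10 ≡ 23; y = λ·(7 - 23) - 25 ≡ 7. → (23, 7)

(23, 7)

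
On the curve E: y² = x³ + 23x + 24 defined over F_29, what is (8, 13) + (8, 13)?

(0, 13)

tangent at (8, 13): λ = (3·8² + 23)/(2·13) ≡ 12/26. 26⁻¹ ≡ 19 (mod 29) since 26·19 = 494 ≡ 1, so λ ≡ 12·19 ≡ 25.
  x = λ² - 8 - 8 = 625 - 16 ≡ 0; y = λ·(8 - 0) - 13 ≡ 13. → (0, 13)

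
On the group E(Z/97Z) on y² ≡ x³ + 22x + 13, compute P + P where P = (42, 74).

(37, 78)

tangent at (42, 74): λ = (3·42² + 22)/(2·74) ≡ 76/51. 51⁻¹ ≡ 78 (mod 97), so λ ≡ 76·78 ≡ 11.
  x = λ² - 42 - 42 = 121 - 84 ≡ 37; y = λ·(42 - 37) - 74 ≡ 78. → (37, 78)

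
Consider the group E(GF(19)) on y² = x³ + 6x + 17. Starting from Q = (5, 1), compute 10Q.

(8, 8)

Double-and-add on 10 = (1010)₂. Start with Q = (5, 1) for the leading 1-bit.
double: tangent at (5, 1): λ = (3·5² + 6)/(2·1) ≡ 5/2. 2⁻¹ ≡ 10 (mod 19), so λ ≡ 5·10 ≡ 12.
  x = λ² - 5 - 5 = 144 - 10 ≡ 1; y = λ·(5 - 1) - 1 ≡ 9. → (1, 9)
double: tangent at (1, 9): λ = (3·1² + 6)/(2·9) ≡ 9/18. 18⁻¹ ≡ 18 (mod 19), so λ ≡ 9·18 ≡ 10.
  x = λ² - 1 - 1 = 100 - 2 ≡ 3; y = λ·(1 - 3) - 9 ≡ 9. → (3, 9)
add Q: (3, 9) + (5, 1). λ = (1 - 9)/(5 - 3) ≡ 11/2 mod 19. 2⁻¹ ≡ 10 (mod 19), so λ ≡ 15.
  x = λ² - 3 - 5 = 225 - 8 ≡ 8; y = λ·(3 - 8) - 9 ≡ 11. → (8, 11)
double: tangent at (8, 11): λ = (3·8² + 6)/(2·11) ≡ 8/3. 3⁻¹ ≡ 13 (mod 19) since 3·13 = 39 ≡ 1, so λ ≡ 8·13 ≡ 9.
  x = λ² - 8 - 8 = 81 - 16 ≡ 8; y = λ·(8 - 8) - 11 ≡ 8. → (8, 8)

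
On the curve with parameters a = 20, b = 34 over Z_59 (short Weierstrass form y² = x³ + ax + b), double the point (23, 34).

(38, 41)

tangent at (23, 34): λ = (3·23² + 20)/(2·34) ≡ 14/9. 9⁻¹ ≡ 46 (mod 59) since 9·46 = 414 ≡ 1, so λ ≡ 14·46 ≡ 54.
  x = λ² - 23 - 23 = 2916 - 46 ≡ 38; y = λ·(23 - 38) - 34 ≡ 41. → (38, 41)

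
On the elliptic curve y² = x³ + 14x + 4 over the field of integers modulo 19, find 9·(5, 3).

Write Q = (5, 3).
Double-and-add on 9 = (1001)₂. Start with Q = (5, 3) for the leading 1-bit.
double: tangent at (5, 3): λ = (3·5² + 14)/(2·3) ≡ 13/6. 6⁻¹ ≡ 16 (mod 19), so λ ≡ 13·16 ≡ 18.
  x = λ² - 5 - 5 = 324 - 10 ≡ 10; y = λ·(5 - 10) - 3 ≡ 2. → (10, 2)
double: tangent at (10, 2): λ = (3·10² + 14)/(2·2) ≡ 10/4. 4⁻¹ ≡ 5 (mod 19), so λ ≡ 10·5 ≡ 12.
  x = λ² - 10 - 10 = 144 - 20 ≡ 10; y = λ·(10 - 10) - 2 ≡ 17. → (10, 17)
double: tangent at (10, 17): λ = (3·10² + 14)/(2·17) ≡ 10/15. 15⁻¹ ≡ 14 (mod 19), so λ ≡ 10·14 ≡ 7.
  x = λ² - 10 - 10 = 49 - 20 ≡ 10; y = λ·(10 - 10) - 17 ≡ 2. → (10, 2)
add Q: (10, 2) + (5, 3). λ = (3 - 2)/(5 - 10) ≡ 1/14 mod 19. 14⁻¹ ≡ 15 (mod 19), so λ ≡ 15.
  x = λ² - 10 - 5 = 225 - 15 ≡ 1; y = λ·(10 - 1) - 2 ≡ 0. → (1, 0)

(1, 0)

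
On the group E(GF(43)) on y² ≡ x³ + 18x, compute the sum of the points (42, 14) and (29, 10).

(42, 14) + (29, 10). λ = (10 - 14)/(29 - 42) ≡ 39/30 mod 43. 30⁻¹ ≡ 33 (mod 43), so λ ≡ 40.
  x = λ² - 42 - 29 = 1600 - 71 ≡ 24; y = λ·(42 - 24) - 14 ≡ 18. → (24, 18)

(24, 18)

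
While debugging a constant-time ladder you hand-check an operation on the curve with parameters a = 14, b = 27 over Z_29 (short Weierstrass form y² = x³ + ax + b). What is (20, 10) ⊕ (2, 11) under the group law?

(13, 17)

(20, 10) + (2, 11). λ = (11 - 10)/(2 - 20) ≡ 1/11 mod 29. 11⁻¹ ≡ 8 (mod 29), so λ ≡ 8.
  x = λ² - 20 - 2 = 64 - 22 ≡ 13; y = λ·(20 - 13) - 10 ≡ 17. → (13, 17)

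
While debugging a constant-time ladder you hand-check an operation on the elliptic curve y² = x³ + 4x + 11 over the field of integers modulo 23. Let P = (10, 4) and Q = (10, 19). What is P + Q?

The two points share x = 10 and their y-coordinates satisfy 4 + 19 ≡ 0 (mod 23), so they are inverses. Their sum is the point at infinity.

O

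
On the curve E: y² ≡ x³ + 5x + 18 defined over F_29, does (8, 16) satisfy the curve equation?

y² = 16² ≡ 24; x³ + 5x + 18 = 570 ≡ 19 (mod 29). 24 ≠ 19.

no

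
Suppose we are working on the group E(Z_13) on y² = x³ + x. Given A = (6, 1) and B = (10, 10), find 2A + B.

First 2A:
Repeated addition: build up to 2A.
2A: tangent at (6, 1): λ = (3·6² + 1)/(2·1) ≡ 5/2. 2⁻¹ ≡ 7 (mod 13) since 2·7 = 14 ≡ 1, so λ ≡ 5·7 ≡ 9.
  x = λ² - 6 - 6 = 81 - 12 ≡ 4; y = λ·(6 - 4) - 1 ≡ 4. → (4, 4)
2A = (4, 4).
Finally 2A + B:
(4, 4) + (10, 10). λ = (10 - 4)/(10 - 4) ≡ 6/6 mod 13. 6⁻¹ ≡ 11 (mod 13) since 6·11 = 66 ≡ 1, so λ ≡ 1.
  x = λ² - 4 - 10 = 1 - 14 ≡ 0; y = λ·(4 - 0) - 4 ≡ 0. → (0, 0)

(0, 0)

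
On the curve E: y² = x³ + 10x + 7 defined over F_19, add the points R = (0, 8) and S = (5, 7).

(0, 8) + (5, 7). λ = (7 - 8)/(5 - 0) ≡ 18/5 mod 19. 5⁻¹ ≡ 4 (mod 19), so λ ≡ 15.
  x = λ² - 0 - 5 = 225 - 5 ≡ 11; y = λ·(0 - 11) - 8 ≡ 17. → (11, 17)

(11, 17)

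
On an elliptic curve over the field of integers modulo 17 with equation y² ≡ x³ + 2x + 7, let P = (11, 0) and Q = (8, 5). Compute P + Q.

(14, 5)

(11, 0) + (8, 5). λ = (5 - 0)/(8 - 11) ≡ 5/14 mod 17. 14⁻¹ ≡ 11 (mod 17) since 14·11 = 154 ≡ 1, so λ ≡ 4.
  x = λ² - 11 - 8 = 16 - 19 ≡ 14; y = λ·(11 - 14) - 0 ≡ 5. → (14, 5)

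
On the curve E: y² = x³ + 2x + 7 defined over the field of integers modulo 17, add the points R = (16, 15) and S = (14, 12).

(2, 6)

(16, 15) + (14, 12). λ = (12 - 15)/(14 - 16) ≡ 14/15 mod 17. 15⁻¹ ≡ 8 (mod 17) since 15·8 = 120 ≡ 1, so λ ≡ 10.
  x = λ² - 16 - 14 = 100 - 30 ≡ 2; y = λ·(16 - 2) - 15 ≡ 6. → (2, 6)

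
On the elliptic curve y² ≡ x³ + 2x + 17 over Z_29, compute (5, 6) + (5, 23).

O

The two points share x = 5 and their y-coordinates satisfy 6 + 23 ≡ 0 (mod 29), so they are inverses. Their sum is ∞.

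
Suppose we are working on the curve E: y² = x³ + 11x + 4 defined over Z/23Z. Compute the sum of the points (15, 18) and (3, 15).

(15, 18) + (3, 15). λ = (15 - 18)/(3 - 15) ≡ 20/11 mod 23. 11⁻¹ ≡ 21 (mod 23), so λ ≡ 6.
  x = λ² - 15 - 3 = 36 - 18 ≡ 18; y = λ·(15 - 18) - 18 ≡ 10. → (18, 10)

(18, 10)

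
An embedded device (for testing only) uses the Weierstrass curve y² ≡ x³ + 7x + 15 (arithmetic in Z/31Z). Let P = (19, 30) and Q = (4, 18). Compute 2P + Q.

(14, 25)

First 2P:
Repeated addition: build up to 2P.
2P: tangent at (19, 30): λ = (3·19² + 7)/(2·30) ≡ 5/29. 29⁻¹ ≡ 15 (mod 31), so λ ≡ 5·15 ≡ 13.
  x = λ² - 19 - 19 = 169 - 38 ≡ 7; y = λ·(19 - 7) - 30 ≡ 2. → (7, 2)
2P = (7, 2).
Finally 2P + Q:
(7, 2) + (4, 18). λ = (18 - 2)/(4 - 7) ≡ 16/28 mod 31. 28⁻¹ ≡ 10 (mod 31), so λ ≡ 5.
  x = λ² - 7 - 4 = 25 - 11 ≡ 14; y = λ·(7 - 14) - 2 ≡ 25. → (14, 25)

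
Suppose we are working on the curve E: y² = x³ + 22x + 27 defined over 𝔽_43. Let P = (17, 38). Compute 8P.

(2, 37)

Double-and-add on 8 = (1000)₂. Start with P = (17, 38) for the leading 1-bit.
double: tangent at (17, 38): λ = (3·17² + 22)/(2·38) ≡ 29/33. 33⁻¹ ≡ 30 (mod 43), so λ ≡ 29·30 ≡ 10.
  x = λ² - 17 - 17 = 100 - 34 ≡ 23; y = λ·(17 - 23) - 38 ≡ 31. → (23, 31)
double: tangent at (23, 31): λ = (3·23² + 22)/(2·31) ≡ 18/19. 19⁻¹ ≡ 34 (mod 43) since 19·34 = 646 ≡ 1, so λ ≡ 18·34 ≡ 10.
  x = λ² - 23 - 23 = 100 - 46 ≡ 11; y = λ·(23 - 11) - 31 ≡ 3. → (11, 3)
double: tangent at (11, 3): λ = (3·11² + 22)/(2·3) ≡ 41/6. 6⁻¹ ≡ 36 (mod 43), so λ ≡ 41·36 ≡ 14.
  x = λ² - 11 - 11 = 196 - 22 ≡ 2; y = λ·(11 - 2) - 3 ≡ 37. → (2, 37)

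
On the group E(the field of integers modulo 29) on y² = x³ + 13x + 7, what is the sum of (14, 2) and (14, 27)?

The two points share x = 14 and their y-coordinates satisfy 2 + 27 ≡ 0 (mod 29), so they are inverses. Their sum is the point at infinity.

O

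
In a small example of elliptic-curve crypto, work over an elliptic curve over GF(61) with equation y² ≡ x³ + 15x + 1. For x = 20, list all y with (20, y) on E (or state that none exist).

26, 35

x³ + 15x + 1 = 8301 ≡ 5 (mod 61).
Square roots of 5 mod 61: 26 and 35 (since 26² = 676 ≡ 5).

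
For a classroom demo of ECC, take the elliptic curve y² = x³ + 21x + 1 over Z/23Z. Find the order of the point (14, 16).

10

2P: tangent at (14, 16): λ = (3·14² + 21)/(2·16) ≡ 11/9. 9⁻¹ ≡ 18 (mod 23) since 9·18 = 162 ≡ 1, so λ ≡ 11·18 ≡ 14.
  x = λ² - 14 - 14 = 196 - 28 ≡ 7; y = λ·(14 - 7) - 16 ≡ 13. → (7, 13)
3P: (7, 13) + (14, 16). λ = (16 - 13)/(14 - 7) ≡ 3/7 mod 23. 7⁻¹ ≡ 10 (mod 23), so λ ≡ 7.
  x = λ² - 7 - 14 = 49 - 21 ≡ 5; y = λ·(7 - 5) - 13 ≡ 1. → (5, 1)
4P: (5, 1) + (14, 16). λ = (16 - 1)/(14 - 5) ≡ 15/9 mod 23. 9⁻¹ ≡ 18 (mod 23) since 9·18 = 162 ≡ 1, so λ ≡ 17.
  x = λ² - 5 - 14 = 289 - 19 ≡ 17; y = λ·(5 - 17) - 1 ≡ 2. → (17, 2)
5P: (17, 2) + (14, 16). λ = (16 - 2)/(14 - 17) ≡ 14/20 mod 23. 20⁻¹ ≡ 15 (mod 23) since 20·15 = 300 ≡ 1, so λ ≡ 3.
  x = λ² - 17 - 14 = 9 - 31 ≡ 1; y = λ·(17 - 1) - 2 ≡ 0. → (1, 0)
6P: (1, 0) + (14, 16). λ = (16 - 0)/(14 - 1) ≡ 16/13 mod 23. 13⁻¹ ≡ 16 (mod 23), so λ ≡ 3.
  x = λ² - 1 - 14 = 9 - 15 ≡ 17; y = λ·(1 - 17) - 0 ≡ 21. → (17, 21)
7P: (17, 21) + (14, 16). λ = (16 - 21)/(14 - 17) ≡ 18/20 mod 23. 20⁻¹ ≡ 15 (mod 23), so λ ≡ 17.
  x = λ² - 17 - 14 = 289 - 31 ≡ 5; y = λ·(17 - 5) - 21 ≡ 22. → (5, 22)
8P: (5, 22) + (14, 16). λ = (16 - 22)/(14 - 5) ≡ 17/9 mod 23. 9⁻¹ ≡ 18 (mod 23), so λ ≡ 7.
  x = λ² - 5 - 14 = 49 - 19 ≡ 7; y = λ·(5 - 7) - 22 ≡ 10. → (7, 10)
9P: (7, 10) + (14, 16). λ = (16 - 10)/(14 - 7) ≡ 6/7 mod 23. 7⁻¹ ≡ 10 (mod 23), so λ ≡ 14.
  x = λ² - 7 - 14 = 196 - 21 ≡ 14; y = λ·(7 - 14) - 10 ≡ 7. → (14, 7)
10P: (14, 7) + (14, 16): same x and y₁ ≡ -y₂, so the sum is 𝒪.
10P = 𝒪, so the order is 10.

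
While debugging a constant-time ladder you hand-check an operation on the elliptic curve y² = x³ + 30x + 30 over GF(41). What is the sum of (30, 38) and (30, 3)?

The two points share x = 30 and their y-coordinates satisfy 38 + 3 ≡ 0 (mod 41), so they are inverses. Their sum is O.

O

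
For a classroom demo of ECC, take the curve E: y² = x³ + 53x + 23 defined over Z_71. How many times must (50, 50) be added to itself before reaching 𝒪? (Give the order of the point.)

7

2P: tangent at (50, 50): λ = (3·50² + 53)/(2·50) ≡ 27/29. 29⁻¹ ≡ 49 (mod 71), so λ ≡ 27·49 ≡ 45.
  x = λ² - 50 - 50 = 2025 - 100 ≡ 8; y = λ·(50 - 8) - 50 ≡ 65. → (8, 65)
3P: (8, 65) + (50, 50). λ = (50 - 65)/(50 - 8) ≡ 56/42 mod 71. 42⁻¹ ≡ 22 (mod 71), so λ ≡ 25.
  x = λ² - 8 - 50 = 625 - 58 ≡ 70; y = λ·(8 - 70) - 65 ≡ 18. → (70, 18)
4P: (70, 18) + (50, 50). λ = (50 - 18)/(50 - 70) ≡ 32/51 mod 71. 51⁻¹ ≡ 39 (mod 71) since 51·39 = 1989 ≡ 1, so λ ≡ 41.
  x = λ² - 70 - 50 = 1681 - 120 ≡ 70; y = λ·(70 - 70) - 18 ≡ 53. → (70, 53)
5P: (70, 53) + (50, 50). λ = (50 - 53)/(50 - 70) ≡ 68/51 mod 71. 51⁻¹ ≡ 39 (mod 71), so λ ≡ 25.
  x = λ² - 70 - 50 = 625 - 120 ≡ 8; y = λ·(70 - 8) - 53 ≡ 6. → (8, 6)
6P: (8, 6) + (50, 50). λ = (50 - 6)/(50 - 8) ≡ 44/42 mod 71. 42⁻¹ ≡ 22 (mod 71), so λ ≡ 45.
  x = λ² - 8 - 50 = 2025 - 58 ≡ 50; y = λ·(8 - 50) - 6 ≡ 21. → (50, 21)
7P: (50, 21) + (50, 50): same x and y₁ ≡ -y₂, so the sum is 𝒪.
7P = 𝒪, so the order is 7.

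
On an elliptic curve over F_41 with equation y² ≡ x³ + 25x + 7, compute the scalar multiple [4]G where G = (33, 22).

Double-and-add on 4 = (100)₂. Start with G = (33, 22) for the leading 1-bit.
double: tangent at (33, 22): λ = (3·33² + 25)/(2·22) ≡ 12/3. 3⁻¹ ≡ 14 (mod 41), so λ ≡ 12·14 ≡ 4.
  x = λ² - 33 - 33 = 16 - 66 ≡ 32; y = λ·(33 - 32) - 22 ≡ 23. → (32, 23)
double: tangent at (32, 23): λ = (3·32² + 25)/(2·23) ≡ 22/5. 5⁻¹ ≡ 33 (mod 41) since 5·33 = 165 ≡ 1, so λ ≡ 22·33 ≡ 29.
  x = λ² - 32 - 32 = 841 - 64 ≡ 39; y = λ·(32 - 39) - 23 ≡ 20. → (39, 20)

(39, 20)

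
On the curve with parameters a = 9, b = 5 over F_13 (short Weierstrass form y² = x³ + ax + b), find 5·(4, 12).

(9, 3)

Write Q = (4, 12).
Repeated addition: build up to 5Q.
2Q: tangent at (4, 12): λ = (3·4² + 9)/(2·12) ≡ 5/11. 11⁻¹ ≡ 6 (mod 13) since 11·6 = 66 ≡ 1, so λ ≡ 5·6 ≡ 4.
  x = λ² - 4 - 4 = 16 - 8 ≡ 8; y = λ·(4 - 8) - 12 ≡ 11. → (8, 11)
3Q: (8, 11) + (4, 12). λ = (12 - 11)/(4 - 8) ≡ 1/9 mod 13. 9⁻¹ ≡ 3 (mod 13), so λ ≡ 3.
  x = λ² - 8 - 4 = 9 - 12 ≡ 10; y = λ·(8 - 10) - 11 ≡ 9. → (10, 9)
4Q: (10, 9) + (4, 12). λ = (12 - 9)/(4 - 10) ≡ 3/7 mod 13. 7⁻¹ ≡ 2 (mod 13), so λ ≡ 6.
  x = λ² - 10 - 4 = 36 - 14 ≡ 9; y = λ·(10 - 9) - 9 ≡ 10. → (9, 10)
5Q: (9, 10) + (4, 12). λ = (12 - 10)/(4 - 9) ≡ 2/8 mod 13. 8⁻¹ ≡ 5 (mod 13), so λ ≡ 10.
  x = λ² - 9 - 4 = 100 - 13 ≡ 9; y = λ·(9 - 9) - 10 ≡ 3. → (9, 3)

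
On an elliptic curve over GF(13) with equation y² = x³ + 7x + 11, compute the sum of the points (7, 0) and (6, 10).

(9, 7)

(7, 0) + (6, 10). λ = (10 - 0)/(6 - 7) ≡ 10/12 mod 13. 12⁻¹ ≡ 12 (mod 13), so λ ≡ 3.
  x = λ² - 7 - 6 = 9 - 13 ≡ 9; y = λ·(7 - 9) - 0 ≡ 7. → (9, 7)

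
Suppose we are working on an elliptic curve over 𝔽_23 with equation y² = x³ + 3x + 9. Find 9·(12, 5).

Write Q = (12, 5).
Double-and-add on 9 = (1001)₂. Start with Q = (12, 5) for the leading 1-bit.
double: tangent at (12, 5): λ = (3·12² + 3)/(2·5) ≡ 21/10. 10⁻¹ ≡ 7 (mod 23), so λ ≡ 21·7 ≡ 9.
  x = λ² - 12 - 12 = 81 - 24 ≡ 11; y = λ·(12 - 11) - 5 ≡ 4. → (11, 4)
double: tangent at (11, 4): λ = (3·11² + 3)/(2·4) ≡ 21/8. 8⁻¹ ≡ 3 (mod 23) since 8·3 = 24 ≡ 1, so λ ≡ 21·3 ≡ 17.
  x = λ² - 11 - 11 = 289 - 22 ≡ 14; y = λ·(11 - 14) - 4 ≡ 14. → (14, 14)
double: tangent at (14, 14): λ = (3·14² + 3)/(2·14) ≡ 16/5. 5⁻¹ ≡ 14 (mod 23) since 5·14 = 70 ≡ 1, so λ ≡ 16·14 ≡ 17.
  x = λ² - 14 - 14 = 289 - 28 ≡ 8; y = λ·(14 - 8) - 14 ≡ 19. → (8, 19)
add Q: (8, 19) + (12, 5). λ = (5 - 19)/(12 - 8) ≡ 9/4 mod 23. 4⁻¹ ≡ 6 (mod 23), so λ ≡ 8.
  x = λ² - 8 - 12 = 64 - 20 ≡ 21; y = λ·(8 - 21) - 19 ≡ 15. → (21, 15)

(21, 15)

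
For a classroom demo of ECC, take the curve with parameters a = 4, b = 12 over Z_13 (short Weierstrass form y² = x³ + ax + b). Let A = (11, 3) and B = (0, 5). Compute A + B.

(3, 5)

(11, 3) + (0, 5). λ = (5 - 3)/(0 - 11) ≡ 2/2 mod 13. 2⁻¹ ≡ 7 (mod 13), so λ ≡ 1.
  x = λ² - 11 - 0 = 1 - 11 ≡ 3; y = λ·(11 - 3) - 3 ≡ 5. → (3, 5)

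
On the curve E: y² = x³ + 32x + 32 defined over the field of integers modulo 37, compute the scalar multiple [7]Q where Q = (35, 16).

Repeated addition: build up to 7Q.
2Q: tangent at (35, 16): λ = (3·35² + 32)/(2·16) ≡ 7/32. 32⁻¹ ≡ 22 (mod 37) since 32·22 = 704 ≡ 1, so λ ≡ 7·22 ≡ 6.
  x = λ² - 35 - 35 = 36 - 70 ≡ 3; y = λ·(35 - 3) - 16 ≡ 28. → (3, 28)
3Q: (3, 28) + (35, 16). λ = (16 - 28)/(35 - 3) ≡ 25/32 mod 37. 32⁻¹ ≡ 22 (mod 37), so λ ≡ 32.
  x = λ² - 3 - 35 = 1024 - 38 ≡ 24; y = λ·(3 - 24) - 28 ≡ 3. → (24, 3)
4Q: (24, 3) + (35, 16). λ = (16 - 3)/(35 - 24) ≡ 13/11 mod 37. 11⁻¹ ≡ 27 (mod 37), so λ ≡ 18.
  x = λ² - 24 - 35 = 324 - 59 ≡ 6; y = λ·(24 - 6) - 3 ≡ 25. → (6, 25)
5Q: (6, 25) + (35, 16). λ = (16 - 25)/(35 - 6) ≡ 28/29 mod 37. 29⁻¹ ≡ 23 (mod 37), so λ ≡ 15.
  x = λ² - 6 - 35 = 225 - 41 ≡ 36; y = λ·(6 - 36) - 25 ≡ 6. → (36, 6)
6Q: (36, 6) + (35, 16). λ = (16 - 6)/(35 - 36) ≡ 10/36 mod 37. 36⁻¹ ≡ 36 (mod 37) since 36·36 = 1296 ≡ 1, so λ ≡ 27.
  x = λ² - 36 - 35 = 729 - 71 ≡ 29; y = λ·(36 - 29) - 6 ≡ 35. → (29, 35)
7Q: (29, 35) + (35, 16). λ = (16 - 35)/(35 - 29) ≡ 18/6 mod 37. 6⁻¹ ≡ 31 (mod 37), so λ ≡ 3.
  x = λ² - 29 - 35 = 9 - 64 ≡ 19; y = λ·(29 - 19) - 35 ≡ 32. → (19, 32)

(19, 32)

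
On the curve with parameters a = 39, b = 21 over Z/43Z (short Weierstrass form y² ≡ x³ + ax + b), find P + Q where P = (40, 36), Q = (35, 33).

(40, 36) + (35, 33). λ = (33 - 36)/(35 - 40) ≡ 40/38 mod 43. 38⁻¹ ≡ 17 (mod 43), so λ ≡ 35.
  x = λ² - 40 - 35 = 1225 - 75 ≡ 32; y = λ·(40 - 32) - 36 ≡ 29. → (32, 29)

(32, 29)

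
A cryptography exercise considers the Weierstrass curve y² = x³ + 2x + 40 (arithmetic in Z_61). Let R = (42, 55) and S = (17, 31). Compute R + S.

(42, 55) + (17, 31). λ = (31 - 55)/(17 - 42) ≡ 37/36 mod 61. 36⁻¹ ≡ 39 (mod 61) since 36·39 = 1404 ≡ 1, so λ ≡ 40.
  x = λ² - 42 - 17 = 1600 - 59 ≡ 16; y = λ·(42 - 16) - 55 ≡ 9. → (16, 9)

(16, 9)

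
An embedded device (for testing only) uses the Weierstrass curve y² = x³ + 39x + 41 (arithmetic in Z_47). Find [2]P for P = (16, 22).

(43, 3)

tangent at (16, 22): λ = (3·16² + 39)/(2·22) ≡ 8/44. 44⁻¹ ≡ 31 (mod 47), so λ ≡ 8·31 ≡ 13.
  x = λ² - 16 - 16 = 169 - 32 ≡ 43; y = λ·(16 - 43) - 22 ≡ 3. → (43, 3)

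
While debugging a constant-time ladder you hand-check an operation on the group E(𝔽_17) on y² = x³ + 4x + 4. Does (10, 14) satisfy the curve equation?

y² = 14² ≡ 9; x³ + 4x + 4 = 1044 ≡ 7 (mod 17). 9 ≠ 7.

no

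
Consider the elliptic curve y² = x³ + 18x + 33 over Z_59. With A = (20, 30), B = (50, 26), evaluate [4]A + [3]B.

First 4A:
Repeated addition: build up to 4A.
2A: tangent at (20, 30): λ = (3·20² + 18)/(2·30) ≡ 38/1. 1⁻¹ ≡ 1 (mod 59) since 1·1 = 1 ≡ 1, so λ ≡ 38·1 ≡ 38.
  x = λ² - 20 - 20 = 1444 - 40 ≡ 47; y = λ·(20 - 47) - 30 ≡ 6. → (47, 6)
3A: (47, 6) + (20, 30). λ = (30 - 6)/(20 - 47) ≡ 24/32 mod 59. 32⁻¹ ≡ 24 (mod 59) since 32·24 = 768 ≡ 1, so λ ≡ 45.
  x = λ² - 47 - 20 = 2025 - 67 ≡ 11; y = λ·(47 - 11) - 6 ≡ 21. → (11, 21)
4A: (11, 21) + (20, 30). λ = (30 - 21)/(20 - 11) ≡ 9/9 mod 59. 9⁻¹ ≡ 46 (mod 59), so λ ≡ 1.
  x = λ² - 11 - 20 = 1 - 31 ≡ 29; y = λ·(11 - 29) - 21 ≡ 20. → (29, 20)
4A = (29, 20).
Next 3B:
Repeated addition: build up to 3B.
2B: tangent at (50, 26): λ = (3·50² + 18)/(2·26) ≡ 25/52. 52⁻¹ ≡ 42 (mod 59), so λ ≡ 25·42 ≡ 47.
  x = λ² - 50 - 50 = 2209 - 100 ≡ 44; y = λ·(50 - 44) - 26 ≡ 20. → (44, 20)
3B: (44, 20) + (50, 26). λ = (26 - 20)/(50 - 44) ≡ 6/6 mod 59. 6⁻¹ ≡ 10 (mod 59), so λ ≡ 1.
  x = λ² - 44 - 50 = 1 - 94 ≡ 25; y = λ·(44 - 25) - 20 ≡ 58. → (25, 58)
3B = (25, 58).
Finally 4A + 3B:
(29, 20) + (25, 58). λ = (58 - 20)/(25 - 29) ≡ 38/55 mod 59. 55⁻¹ ≡ 44 (mod 59), so λ ≡ 20.
  x = λ² - 29 - 25 = 400 - 54 ≡ 51; y = λ·(29 - 51) - 20 ≡ 12. → (51, 12)

(51, 12)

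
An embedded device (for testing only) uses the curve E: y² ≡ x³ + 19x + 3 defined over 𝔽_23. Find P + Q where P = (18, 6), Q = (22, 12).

(14, 0)

(18, 6) + (22, 12). λ = (12 - 6)/(22 - 18) ≡ 6/4 mod 23. 4⁻¹ ≡ 6 (mod 23) since 4·6 = 24 ≡ 1, so λ ≡ 13.
  x = λ² - 18 - 22 = 169 - 40 ≡ 14; y = λ·(18 - 14) - 6 ≡ 0. → (14, 0)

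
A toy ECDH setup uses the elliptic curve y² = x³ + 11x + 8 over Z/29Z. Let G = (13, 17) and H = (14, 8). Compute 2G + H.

(25, 25)

First 2G:
Repeated addition: build up to 2G.
2G: tangent at (13, 17): λ = (3·13² + 11)/(2·17) ≡ 25/5. 5⁻¹ ≡ 6 (mod 29), so λ ≡ 25·6 ≡ 5.
  x = λ² - 13 - 13 = 25 - 26 ≡ 28; y = λ·(13 - 28) - 17 ≡ 24. → (28, 24)
2G = (28, 24).
Finally 2G + H:
(28, 24) + (14, 8). λ = (8 - 24)/(14 - 28) ≡ 13/15 mod 29. 15⁻¹ ≡ 2 (mod 29), so λ ≡ 26.
  x = λ² - 28 - 14 = 676 - 42 ≡ 25; y = λ·(28 - 25) - 24 ≡ 25. → (25, 25)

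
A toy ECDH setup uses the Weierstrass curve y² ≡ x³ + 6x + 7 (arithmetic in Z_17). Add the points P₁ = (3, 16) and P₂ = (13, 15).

(3, 16) + (13, 15). λ = (15 - 16)/(13 - 3) ≡ 16/10 mod 17. 10⁻¹ ≡ 12 (mod 17), so λ ≡ 5.
  x = λ² - 3 - 13 = 25 - 16 ≡ 9; y = λ·(3 - 9) - 16 ≡ 5. → (9, 5)

(9, 5)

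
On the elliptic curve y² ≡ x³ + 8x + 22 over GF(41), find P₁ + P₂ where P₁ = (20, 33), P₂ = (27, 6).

(20, 33) + (27, 6). λ = (6 - 33)/(27 - 20) ≡ 14/7 mod 41. 7⁻¹ ≡ 6 (mod 41), so λ ≡ 2.
  x = λ² - 20 - 27 = 4 - 47 ≡ 39; y = λ·(20 - 39) - 33 ≡ 11. → (39, 11)

(39, 11)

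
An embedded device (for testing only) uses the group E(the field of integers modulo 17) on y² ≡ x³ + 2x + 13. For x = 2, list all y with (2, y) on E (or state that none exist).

x³ + 2x + 13 = 25 ≡ 8 (mod 17).
Square roots of 8 mod 17: 5 and 12 (since 5² = 25 ≡ 8).

5, 12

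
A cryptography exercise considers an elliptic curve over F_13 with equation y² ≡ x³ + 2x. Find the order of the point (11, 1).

10

2P: tangent at (11, 1): λ = (3·11² + 2)/(2·1) ≡ 1/2. 2⁻¹ ≡ 7 (mod 13) since 2·7 = 14 ≡ 1, so λ ≡ 1·7 ≡ 7.
  x = λ² - 11 - 11 = 49 - 22 ≡ 1; y = λ·(11 - 1) - 1 ≡ 4. → (1, 4)
3P: (1, 4) + (11, 1). λ = (1 - 4)/(11 - 1) ≡ 10/10 mod 13. 10⁻¹ ≡ 4 (mod 13) since 10·4 = 40 ≡ 1, so λ ≡ 1.
  x = λ² - 1 - 11 = 1 - 12 ≡ 2; y = λ·(1 - 2) - 4 ≡ 8. → (2, 8)
4P: (2, 8) + (11, 1). λ = (1 - 8)/(11 - 2) ≡ 6/9 mod 13. 9⁻¹ ≡ 3 (mod 13), so λ ≡ 5.
  x = λ² - 2 - 11 = 25 - 13 ≡ 12; y = λ·(2 - 12) - 8 ≡ 7. → (12, 7)
5P: (12, 7) + (11, 1). λ = (1 - 7)/(11 - 12) ≡ 7/12 mod 13. 12⁻¹ ≡ 12 (mod 13) since 12·12 = 144 ≡ 1, so λ ≡ 6.
  x = λ² - 12 - 11 = 36 - 23 ≡ 0; y = λ·(12 - 0) - 7 ≡ 0. → (0, 0)
6P: (0, 0) + (11, 1). λ = (1 - 0)/(11 - 0) ≡ 1/11 mod 13. 11⁻¹ ≡ 6 (mod 13), so λ ≡ 6.
  x = λ² - 0 - 11 = 36 - 11 ≡ 12; y = λ·(0 - 12) - 0 ≡ 6. → (12, 6)
7P: (12, 6) + (11, 1). λ = (1 - 6)/(11 - 12) ≡ 8/12 mod 13. 12⁻¹ ≡ 12 (mod 13), so λ ≡ 5.
  x = λ² - 12 - 11 = 25 - 23 ≡ 2; y = λ·(12 - 2) - 6 ≡ 5. → (2, 5)
8P: (2, 5) + (11, 1). λ = (1 - 5)/(11 - 2) ≡ 9/9 mod 13. 9⁻¹ ≡ 3 (mod 13), so λ ≡ 1.
  x = λ² - 2 - 11 = 1 - 13 ≡ 1; y = λ·(2 - 1) - 5 ≡ 9. → (1, 9)
9P: (1, 9) + (11, 1). λ = (1 - 9)/(11 - 1) ≡ 5/10 mod 13. 10⁻¹ ≡ 4 (mod 13), so λ ≡ 7.
  x = λ² - 1 - 11 = 49 - 12 ≡ 11; y = λ·(1 - 11) - 9 ≡ 12. → (11, 12)
10P: (11, 12) + (11, 1): same x and y₁ ≡ -y₂, so the sum is the point at infinity.
10P = the point at infinity, so the order is 10.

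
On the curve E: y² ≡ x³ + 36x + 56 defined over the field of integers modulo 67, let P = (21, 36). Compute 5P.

Repeated addition: build up to 5P.
2P: tangent at (21, 36): λ = (3·21² + 36)/(2·36) ≡ 19/5. 5⁻¹ ≡ 27 (mod 67) since 5·27 = 135 ≡ 1, so λ ≡ 19·27 ≡ 44.
  x = λ² - 21 - 21 = 1936 - 42 ≡ 18; y = λ·(21 - 18) - 36 ≡ 29. → (18, 29)
3P: (18, 29) + (21, 36). λ = (36 - 29)/(21 - 18) ≡ 7/3 mod 67. 3⁻¹ ≡ 45 (mod 67), so λ ≡ 47.
  x = λ² - 18 - 21 = 2209 - 39 ≡ 26; y = λ·(18 - 26) - 29 ≡ 64. → (26, 64)
4P: (26, 64) + (21, 36). λ = (36 - 64)/(21 - 26) ≡ 39/62 mod 67. 62⁻¹ ≡ 40 (mod 67) since 62·40 = 2480 ≡ 1, so λ ≡ 19.
  x = λ² - 26 - 21 = 361 - 47 ≡ 46; y = λ·(26 - 46) - 64 ≡ 25. → (46, 25)
5P: (46, 25) + (21, 36). λ = (36 - 25)/(21 - 46) ≡ 11/42 mod 67. 42⁻¹ ≡ 8 (mod 67) since 42·8 = 336 ≡ 1, so λ ≡ 21.
  x = λ² - 46 - 21 = 441 - 67 ≡ 39; y = λ·(46 - 39) - 25 ≡ 55. → (39, 55)

(39, 55)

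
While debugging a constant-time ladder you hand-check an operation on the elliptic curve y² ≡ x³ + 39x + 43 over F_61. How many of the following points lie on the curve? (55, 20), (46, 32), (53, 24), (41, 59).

(55, 20): 20² ≡ 34, rhs ≡ 20 → off.
(46, 32): 32² ≡ 48, rhs ≡ 48 → on.
(53, 24): 24² ≡ 27, rhs ≡ 12 → off.
(41, 59): 59² ≡ 4, rhs ≡ 47 → off.

1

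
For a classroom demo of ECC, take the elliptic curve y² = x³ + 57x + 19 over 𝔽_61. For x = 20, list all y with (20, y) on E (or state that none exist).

x³ + 57x + 19 = 9159 ≡ 9 (mod 61).
Square roots of 9 mod 61: 3 and 58 (since 3² = 9 ≡ 9).

3, 58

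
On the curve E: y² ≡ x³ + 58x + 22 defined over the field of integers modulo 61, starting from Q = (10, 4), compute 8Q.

Repeated addition: build up to 8Q.
2Q: tangent at (10, 4): λ = (3·10² + 58)/(2·4) ≡ 53/8. 8⁻¹ ≡ 23 (mod 61) since 8·23 = 184 ≡ 1, so λ ≡ 53·23 ≡ 60.
  x = λ² - 10 - 10 = 3600 - 20 ≡ 42; y = λ·(10 - 42) - 4 ≡ 28. → (42, 28)
3Q: (42, 28) + (10, 4). λ = (4 - 28)/(10 - 42) ≡ 37/29 mod 61. 29⁻¹ ≡ 40 (mod 61) since 29·40 = 1160 ≡ 1, so λ ≡ 16.
  x = λ² - 42 - 10 = 256 - 52 ≡ 21; y = λ·(42 - 21) - 28 ≡ 3. → (21, 3)
4Q: (21, 3) + (10, 4). λ = (4 - 3)/(10 - 21) ≡ 1/50 mod 61. 50⁻¹ ≡ 11 (mod 61), so λ ≡ 11.
  x = λ² - 21 - 10 = 121 - 31 ≡ 29; y = λ·(21 - 29) - 3 ≡ 31. → (29, 31)
5Q: (29, 31) + (10, 4). λ = (4 - 31)/(10 - 29) ≡ 34/42 mod 61. 42⁻¹ ≡ 16 (mod 61) since 42·16 = 672 ≡ 1, so λ ≡ 56.
  x = λ² - 29 - 10 = 3136 - 39 ≡ 47; y = λ·(29 - 47) - 31 ≡ 59. → (47, 59)
6Q: (47, 59) + (10, 4). λ = (4 - 59)/(10 - 47) ≡ 6/24 mod 61. 24⁻¹ ≡ 28 (mod 61), so λ ≡ 46.
  x = λ² - 47 - 10 = 2116 - 57 ≡ 46; y = λ·(47 - 46) - 59 ≡ 48. → (46, 48)
7Q: (46, 48) + (10, 4). λ = (4 - 48)/(10 - 46) ≡ 17/25 mod 61. 25⁻¹ ≡ 22 (mod 61), so λ ≡ 8.
  x = λ² - 46 - 10 = 64 - 56 ≡ 8; y = λ·(46 - 8) - 48 ≡ 12. → (8, 12)
8Q: (8, 12) + (10, 4). λ = (4 - 12)/(10 - 8) ≡ 53/2 mod 61. 2⁻¹ ≡ 31 (mod 61) since 2·31 = 62 ≡ 1, so λ ≡ 57.
  x = λ² - 8 - 10 = 3249 - 18 ≡ 59; y = λ·(8 - 59) - 12 ≡ 9. → (59, 9)

(59, 9)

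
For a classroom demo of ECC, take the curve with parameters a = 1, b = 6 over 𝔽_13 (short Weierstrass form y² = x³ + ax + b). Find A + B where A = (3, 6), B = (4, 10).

(3, 6) + (4, 10). λ = (10 - 6)/(4 - 3) ≡ 4/1 mod 13. 1⁻¹ ≡ 1 (mod 13) since 1·1 = 1 ≡ 1, so λ ≡ 4.
  x = λ² - 3 - 4 = 16 - 7 ≡ 9; y = λ·(3 - 9) - 6 ≡ 9. → (9, 9)

(9, 9)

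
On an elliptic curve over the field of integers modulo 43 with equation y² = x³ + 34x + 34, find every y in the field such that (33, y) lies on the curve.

none

x³ + 34x + 34 = 37093 ≡ 27 (mod 43).
27 is a non-residue mod 43; no y exists.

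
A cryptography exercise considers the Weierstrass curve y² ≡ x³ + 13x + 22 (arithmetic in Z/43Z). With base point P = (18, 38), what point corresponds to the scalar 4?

Repeated addition: build up to 4P.
2P: tangent at (18, 38): λ = (3·18² + 13)/(2·38) ≡ 39/33. 33⁻¹ ≡ 30 (mod 43), so λ ≡ 39·30 ≡ 9.
  x = λ² - 18 - 18 = 81 - 36 ≡ 2; y = λ·(18 - 2) - 38 ≡ 20. → (2, 20)
3P: (2, 20) + (18, 38). λ = (38 - 20)/(18 - 2) ≡ 18/16 mod 43. 16⁻¹ ≡ 35 (mod 43) since 16·35 = 560 ≡ 1, so λ ≡ 28.
  x = λ² - 2 - 18 = 784 - 20 ≡ 33; y = λ·(2 - 33) - 20 ≡ 15. → (33, 15)
4P: (33, 15) + (18, 38). λ = (38 - 15)/(18 - 33) ≡ 23/28 mod 43. 28⁻¹ ≡ 20 (mod 43) since 28·20 = 560 ≡ 1, so λ ≡ 30.
  x = λ² - 33 - 18 = 900 - 51 ≡ 32; y = λ·(33 - 32) - 15 ≡ 15. → (32, 15)

(32, 15)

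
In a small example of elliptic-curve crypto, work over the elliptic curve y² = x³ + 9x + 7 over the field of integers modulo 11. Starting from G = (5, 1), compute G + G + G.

O

Repeated addition: build up to 3G.
2G: tangent at (5, 1): λ = (3·5² + 9)/(2·1) ≡ 7/2. 2⁻¹ ≡ 6 (mod 11), so λ ≡ 7·6 ≡ 9.
  x = λ² - 5 - 5 = 81 - 10 ≡ 5; y = λ·(5 - 5) - 1 ≡ 10. → (5, 10)
3G: (5, 10) + (5, 1): same x and y₁ ≡ -y₂, so the sum is O.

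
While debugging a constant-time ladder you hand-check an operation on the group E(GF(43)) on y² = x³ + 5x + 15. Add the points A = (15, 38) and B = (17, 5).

(36, 29)

(15, 38) + (17, 5). λ = (5 - 38)/(17 - 15) ≡ 10/2 mod 43. 2⁻¹ ≡ 22 (mod 43) since 2·22 = 44 ≡ 1, so λ ≡ 5.
  x = λ² - 15 - 17 = 25 - 32 ≡ 36; y = λ·(15 - 36) - 38 ≡ 29. → (36, 29)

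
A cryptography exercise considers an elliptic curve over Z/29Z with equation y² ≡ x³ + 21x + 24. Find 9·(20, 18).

Write P = (20, 18).
Double-and-add on 9 = (1001)₂. Start with P = (20, 18) for the leading 1-bit.
double: tangent at (20, 18): λ = (3·20² + 21)/(2·18) ≡ 3/7. 7⁻¹ ≡ 25 (mod 29), so λ ≡ 3·25 ≡ 17.
  x = λ² - 20 - 20 = 289 - 40 ≡ 17; y = λ·(20 - 17) - 18 ≡ 4. → (17, 4)
double: tangent at (17, 4): λ = (3·17² + 21)/(2·4) ≡ 18/8. 8⁻¹ ≡ 11 (mod 29) since 8·11 = 88 ≡ 1, so λ ≡ 18·11 ≡ 24.
  x = λ² - 17 - 17 = 576 - 34 ≡ 20; y = λ·(17 - 20) - 4 ≡ 11. → (20, 11)
double: tangent at (20, 11): λ = (3·20² + 21)/(2·11) ≡ 3/22. 22⁻¹ ≡ 4 (mod 29), so λ ≡ 3·4 ≡ 12.
  x = λ² - 20 - 20 = 144 - 40 ≡ 17; y = λ·(20 - 17) - 11 ≡ 25. → (17, 25)
add P: (17, 25) + (20, 18). λ = (18 - 25)/(20 - 17) ≡ 22/3 mod 29. 3⁻¹ ≡ 10 (mod 29), so λ ≡ 17.
  x = λ² - 17 - 20 = 289 - 37 ≡ 20; y = λ·(17 - 20) - 25 ≡ 11. → (20, 11)

(20, 11)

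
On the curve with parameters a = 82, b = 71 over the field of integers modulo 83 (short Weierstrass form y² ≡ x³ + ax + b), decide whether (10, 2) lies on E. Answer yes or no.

no

y² = 2² ≡ 4; x³ + 82x + 71 = 1891 ≡ 65 (mod 83). 4 ≠ 65.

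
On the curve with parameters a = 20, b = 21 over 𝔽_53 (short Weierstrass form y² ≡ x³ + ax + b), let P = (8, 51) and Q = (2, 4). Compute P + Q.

(8, 51) + (2, 4). λ = (4 - 51)/(2 - 8) ≡ 6/47 mod 53. 47⁻¹ ≡ 44 (mod 53) since 47·44 = 2068 ≡ 1, so λ ≡ 52.
  x = λ² - 8 - 2 = 2704 - 10 ≡ 44; y = λ·(8 - 44) - 51 ≡ 38. → (44, 38)

(44, 38)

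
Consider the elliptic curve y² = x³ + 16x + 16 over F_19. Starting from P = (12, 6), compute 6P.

Repeated addition: build up to 6P.
2P: tangent at (12, 6): λ = (3·12² + 16)/(2·6) ≡ 11/12. 12⁻¹ ≡ 8 (mod 19) since 12·8 = 96 ≡ 1, so λ ≡ 11·8 ≡ 12.
  x = λ² - 12 - 12 = 144 - 24 ≡ 6; y = λ·(12 - 6) - 6 ≡ 9. → (6, 9)
3P: (6, 9) + (12, 6). λ = (6 - 9)/(12 - 6) ≡ 16/6 mod 19. 6⁻¹ ≡ 16 (mod 19) since 6·16 = 96 ≡ 1, so λ ≡ 9.
  x = λ² - 6 - 12 = 81 - 18 ≡ 6; y = λ·(6 - 6) - 9 ≡ 10. → (6, 10)
4P: (6, 10) + (12, 6). λ = (6 - 10)/(12 - 6) ≡ 15/6 mod 19. 6⁻¹ ≡ 16 (mod 19), so λ ≡ 12.
  x = λ² - 6 - 12 = 144 - 18 ≡ 12; y = λ·(6 - 12) - 10 ≡ 13. → (12, 13)
5P: (12, 13) + (12, 6): same x and y₁ ≡ -y₂, so the sum is O.
6P: O + (12, 6) = (12, 6) (identity).

(12, 6)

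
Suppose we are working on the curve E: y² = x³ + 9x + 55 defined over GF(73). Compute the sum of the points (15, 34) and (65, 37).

(30, 60)

(15, 34) + (65, 37). λ = (37 - 34)/(65 - 15) ≡ 3/50 mod 73. 50⁻¹ ≡ 19 (mod 73) since 50·19 = 950 ≡ 1, so λ ≡ 57.
  x = λ² - 15 - 65 = 3249 - 80 ≡ 30; y = λ·(15 - 30) - 34 ≡ 60. → (30, 60)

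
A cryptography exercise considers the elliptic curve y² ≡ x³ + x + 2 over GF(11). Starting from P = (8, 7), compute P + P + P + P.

Double-and-add on 4 = (100)₂. Start with P = (8, 7) for the leading 1-bit.
double: tangent at (8, 7): λ = (3·8² + 1)/(2·7) ≡ 6/3. 3⁻¹ ≡ 4 (mod 11) since 3·4 = 12 ≡ 1, so λ ≡ 6·4 ≡ 2.
  x = λ² - 8 - 8 = 4 - 16 ≡ 10; y = λ·(8 - 10) - 7 ≡ 0. → (10, 0)
double: (10, 0) + (10, 0): same x and y₁ ≡ -y₂, so the sum is 𝒪.

O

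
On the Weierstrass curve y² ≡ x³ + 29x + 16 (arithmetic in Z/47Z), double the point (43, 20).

tangent at (43, 20): λ = (3·43² + 29)/(2·20) ≡ 30/40. 40⁻¹ ≡ 20 (mod 47), so λ ≡ 30·20 ≡ 36.
  x = λ² - 43 - 43 = 1296 - 86 ≡ 35; y = λ·(43 - 35) - 20 ≡ 33. → (35, 33)

(35, 33)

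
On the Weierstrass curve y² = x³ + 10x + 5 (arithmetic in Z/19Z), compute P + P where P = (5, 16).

(16, 10)

tangent at (5, 16): λ = (3·5² + 10)/(2·16) ≡ 9/13. 13⁻¹ ≡ 3 (mod 19), so λ ≡ 9·3 ≡ 8.
  x = λ² - 5 - 5 = 64 - 10 ≡ 16; y = λ·(5 - 16) - 16 ≡ 10. → (16, 10)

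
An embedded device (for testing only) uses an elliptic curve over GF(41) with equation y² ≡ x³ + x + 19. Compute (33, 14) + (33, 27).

O

The two points share x = 33 and their y-coordinates satisfy 14 + 27 ≡ 0 (mod 41), so they are inverses. Their sum is ∞.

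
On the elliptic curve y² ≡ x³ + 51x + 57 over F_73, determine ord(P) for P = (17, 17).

2P: tangent at (17, 17): λ = (3·17² + 51)/(2·17) ≡ 42/34. 34⁻¹ ≡ 58 (mod 73), so λ ≡ 42·58 ≡ 27.
  x = λ² - 17 - 17 = 729 - 34 ≡ 38; y = λ·(17 - 38) - 17 ≡ 0. → (38, 0)
3P: (38, 0) + (17, 17). λ = (17 - 0)/(17 - 38) ≡ 17/52 mod 73. 52⁻¹ ≡ 66 (mod 73) since 52·66 = 3432 ≡ 1, so λ ≡ 27.
  x = λ² - 38 - 17 = 729 - 55 ≡ 17; y = λ·(38 - 17) - 0 ≡ 56. → (17, 56)
4P: (17, 56) + (17, 17): same x and y₁ ≡ -y₂, so the sum is ∞.
4P = ∞, so the order is 4.

4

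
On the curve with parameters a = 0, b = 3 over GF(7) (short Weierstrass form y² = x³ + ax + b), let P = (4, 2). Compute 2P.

(3, 3)

tangent at (4, 2): λ = (3·4² + 0)/(2·2) ≡ 6/4. 4⁻¹ ≡ 2 (mod 7), so λ ≡ 6·2 ≡ 5.
  x = λ² - 4 - 4 = 25 - 8 ≡ 3; y = λ·(4 - 3) - 2 ≡ 3. → (3, 3)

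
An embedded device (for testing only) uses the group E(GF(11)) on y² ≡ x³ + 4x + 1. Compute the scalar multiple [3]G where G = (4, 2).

(5, 5)

Repeated addition: build up to 3G.
2G: tangent at (4, 2): λ = (3·4² + 4)/(2·2) ≡ 8/4. 4⁻¹ ≡ 3 (mod 11) since 4·3 = 12 ≡ 1, so λ ≡ 8·3 ≡ 2.
  x = λ² - 4 - 4 = 4 - 8 ≡ 7; y = λ·(4 - 7) - 2 ≡ 3. → (7, 3)
3G: (7, 3) + (4, 2). λ = (2 - 3)/(4 - 7) ≡ 10/8 mod 11. 8⁻¹ ≡ 7 (mod 11), so λ ≡ 4.
  x = λ² - 7 - 4 = 16 - 11 ≡ 5; y = λ·(7 - 5) - 3 ≡ 5. → (5, 5)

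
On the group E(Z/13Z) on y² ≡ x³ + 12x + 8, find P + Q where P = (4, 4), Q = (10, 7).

(4, 4) + (10, 7). λ = (7 - 4)/(10 - 4) ≡ 3/6 mod 13. 6⁻¹ ≡ 11 (mod 13) since 6·11 = 66 ≡ 1, so λ ≡ 7.
  x = λ² - 4 - 10 = 49 - 14 ≡ 9; y = λ·(4 - 9) - 4 ≡ 0. → (9, 0)

(9, 0)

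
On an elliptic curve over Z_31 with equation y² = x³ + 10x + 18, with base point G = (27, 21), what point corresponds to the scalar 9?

Double-and-add on 9 = (1001)₂. Start with G = (27, 21) for the leading 1-bit.
double: tangent at (27, 21): λ = (3·27² + 10)/(2·21) ≡ 27/11. 11⁻¹ ≡ 17 (mod 31), so λ ≡ 27·17 ≡ 25.
  x = λ² - 27 - 27 = 625 - 54 ≡ 13; y = λ·(27 - 13) - 21 ≡ 19. → (13, 19)
double: tangent at (13, 19): λ = (3·13² + 10)/(2·19) ≡ 21/7. 7⁻¹ ≡ 9 (mod 31), so λ ≡ 21·9 ≡ 3.
  x = λ² - 13 - 13 = 9 - 26 ≡ 14; y = λ·(13 - 14) - 19 ≡ 9. → (14, 9)
double: tangent at (14, 9): λ = (3·14² + 10)/(2·9) ≡ 9/18. 18⁻¹ ≡ 19 (mod 31), so λ ≡ 9·19 ≡ 16.
  x = λ² - 14 - 14 = 256 - 28 ≡ 11; y = λ·(14 - 11) - 9 ≡ 8. → (11, 8)
add G: (11, 8) + (27, 21). λ = (21 - 8)/(27 - 11) ≡ 13/16 mod 31. 16⁻¹ ≡ 2 (mod 31), so λ ≡ 26.
  x = λ² - 11 - 27 = 676 - 38 ≡ 18; y = λ·(11 - 18) - 8 ≡ 27. → (18, 27)

(18, 27)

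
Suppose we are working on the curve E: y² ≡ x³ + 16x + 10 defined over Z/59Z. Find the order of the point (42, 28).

6

2P: tangent at (42, 28): λ = (3·42² + 16)/(2·28) ≡ 57/56. 56⁻¹ ≡ 39 (mod 59), so λ ≡ 57·39 ≡ 40.
  x = λ² - 42 - 42 = 1600 - 84 ≡ 41; y = λ·(42 - 41) - 28 ≡ 12. → (41, 12)
3P: (41, 12) + (42, 28). λ = (28 - 12)/(42 - 41) ≡ 16/1 mod 59. 1⁻¹ ≡ 1 (mod 59), so λ ≡ 16.
  x = λ² - 41 - 42 = 256 - 83 ≡ 55; y = λ·(41 - 55) - 12 ≡ 0. → (55, 0)
4P: (55, 0) + (42, 28). λ = (28 - 0)/(42 - 55) ≡ 28/46 mod 59. 46⁻¹ ≡ 9 (mod 59), so λ ≡ 16.
  x = λ² - 55 - 42 = 256 - 97 ≡ 41; y = λ·(55 - 41) - 0 ≡ 47. → (41, 47)
5P: (41, 47) + (42, 28). λ = (28 - 47)/(42 - 41) ≡ 40/1 mod 59. 1⁻¹ ≡ 1 (mod 59), so λ ≡ 40.
  x = λ² - 41 - 42 = 1600 - 83 ≡ 42; y = λ·(41 - 42) - 47 ≡ 31. → (42, 31)
6P: (42, 31) + (42, 28): same x and y₁ ≡ -y₂, so the sum is O.
6P = O, so the order is 6.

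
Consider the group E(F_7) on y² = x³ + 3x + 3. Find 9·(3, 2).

O

Write Q = (3, 2).
Double-and-add on 9 = (1001)₂. Start with Q = (3, 2) for the leading 1-bit.
double: tangent at (3, 2): λ = (3·3² + 3)/(2·2) ≡ 2/4. 4⁻¹ ≡ 2 (mod 7), so λ ≡ 2·2 ≡ 4.
  x = λ² - 3 - 3 = 16 - 6 ≡ 3; y = λ·(3 - 3) - 2 ≡ 5. → (3, 5)
double: tangent at (3, 5): λ = (3·3² + 3)/(2·5) ≡ 2/3. 3⁻¹ ≡ 5 (mod 7), so λ ≡ 2·5 ≡ 3.
  x = λ² - 3 - 3 = 9 - 6 ≡ 3; y = λ·(3 - 3) - 5 ≡ 2. → (3, 2)
double: tangent at (3, 2): λ = (3·3² + 3)/(2·2) ≡ 2/4. 4⁻¹ ≡ 2 (mod 7) since 4·2 = 8 ≡ 1, so λ ≡ 2·2 ≡ 4.
  x = λ² - 3 - 3 = 16 - 6 ≡ 3; y = λ·(3 - 3) - 2 ≡ 5. → (3, 5)
add Q: (3, 5) + (3, 2): same x and y₁ ≡ -y₂, so the sum is the point at infinity.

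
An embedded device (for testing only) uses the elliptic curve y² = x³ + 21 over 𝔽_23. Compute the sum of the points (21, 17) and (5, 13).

(10, 3)

(21, 17) + (5, 13). λ = (13 - 17)/(5 - 21) ≡ 19/7 mod 23. 7⁻¹ ≡ 10 (mod 23) since 7·10 = 70 ≡ 1, so λ ≡ 6.
  x = λ² - 21 - 5 = 36 - 26 ≡ 10; y = λ·(21 - 10) - 17 ≡ 3. → (10, 3)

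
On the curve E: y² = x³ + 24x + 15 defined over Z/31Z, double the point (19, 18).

tangent at (19, 18): λ = (3·19² + 24)/(2·18) ≡ 22/5. 5⁻¹ ≡ 25 (mod 31) since 5·25 = 125 ≡ 1, so λ ≡ 22·25 ≡ 23.
  x = λ² - 19 - 19 = 529 - 38 ≡ 26; y = λ·(19 - 26) - 18 ≡ 7. → (26, 7)

(26, 7)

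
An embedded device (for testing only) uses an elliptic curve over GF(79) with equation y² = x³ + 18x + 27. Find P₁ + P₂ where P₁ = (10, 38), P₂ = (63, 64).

(10, 38) + (63, 64). λ = (64 - 38)/(63 - 10) ≡ 26/53 mod 79. 53⁻¹ ≡ 3 (mod 79), so λ ≡ 78.
  x = λ² - 10 - 63 = 6084 - 73 ≡ 7; y = λ·(10 - 7) - 38 ≡ 38. → (7, 38)

(7, 38)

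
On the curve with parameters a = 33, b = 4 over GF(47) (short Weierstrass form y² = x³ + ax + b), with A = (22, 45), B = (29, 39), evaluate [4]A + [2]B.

First 4A:
Double-and-add on 4 = (100)₂. Start with A = (22, 45) for the leading 1-bit.
double: tangent at (22, 45): λ = (3·22² + 33)/(2·45) ≡ 28/43. 43⁻¹ ≡ 35 (mod 47) since 43·35 = 1505 ≡ 1, so λ ≡ 28·35 ≡ 40.
  x = λ² - 22 - 22 = 1600 - 44 ≡ 5; y = λ·(22 - 5) - 45 ≡ 24. → (5, 24)
double: tangent at (5, 24): λ = (3·5² + 33)/(2·24) ≡ 14/1. 1⁻¹ ≡ 1 (mod 47), so λ ≡ 14·1 ≡ 14.
  x = λ² - 5 - 5 = 196 - 10 ≡ 45; y = λ·(5 - 45) - 24 ≡ 27. → (45, 27)
4A = (45, 27).
Next 2B:
Repeated addition: build up to 2B.
2B: tangent at (29, 39): λ = (3·29² + 33)/(2·39) ≡ 18/31. 31⁻¹ ≡ 44 (mod 47), so λ ≡ 18·44 ≡ 40.
  x = λ² - 29 - 29 = 1600 - 58 ≡ 38; y = λ·(29 - 38) - 39 ≡ 24. → (38, 24)
2B = (38, 24).
Finally 4A + 2B:
(45, 27) + (38, 24). λ = (24 - 27)/(38 - 45) ≡ 44/40 mod 47. 40⁻¹ ≡ 20 (mod 47) since 40·20 = 800 ≡ 1, so λ ≡ 34.
  x = λ² - 45 - 38 = 1156 - 83 ≡ 39; y = λ·(45 - 39) - 27 ≡ 36. → (39, 36)

(39, 36)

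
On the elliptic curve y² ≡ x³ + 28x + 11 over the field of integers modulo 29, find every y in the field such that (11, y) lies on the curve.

x³ + 28x + 11 = 1650 ≡ 26 (mod 29).
26 is a non-residue mod 29; no y exists.

none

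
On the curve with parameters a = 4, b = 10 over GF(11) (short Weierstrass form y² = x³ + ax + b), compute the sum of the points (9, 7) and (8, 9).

(9, 7) + (8, 9). λ = (9 - 7)/(8 - 9) ≡ 2/10 mod 11. 10⁻¹ ≡ 10 (mod 11), so λ ≡ 9.
  x = λ² - 9 - 8 = 81 - 17 ≡ 9; y = λ·(9 - 9) - 7 ≡ 4. → (9, 4)

(9, 4)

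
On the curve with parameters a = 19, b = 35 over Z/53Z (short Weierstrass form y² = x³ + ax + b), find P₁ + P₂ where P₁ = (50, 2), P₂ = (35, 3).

(50, 2) + (35, 3). λ = (3 - 2)/(35 - 50) ≡ 1/38 mod 53. 38⁻¹ ≡ 7 (mod 53), so λ ≡ 7.
  x = λ² - 50 - 35 = 49 - 85 ≡ 17; y = λ·(50 - 17) - 2 ≡ 17. → (17, 17)

(17, 17)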